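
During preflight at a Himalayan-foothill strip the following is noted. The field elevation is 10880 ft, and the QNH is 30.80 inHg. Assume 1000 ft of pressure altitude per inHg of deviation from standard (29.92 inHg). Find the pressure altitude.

10000 ft

Pressure correction = (29.92 − 30.80) × 1000 = -880 ft.
Pressure altitude = 10880 + (-880) = 10000 ft.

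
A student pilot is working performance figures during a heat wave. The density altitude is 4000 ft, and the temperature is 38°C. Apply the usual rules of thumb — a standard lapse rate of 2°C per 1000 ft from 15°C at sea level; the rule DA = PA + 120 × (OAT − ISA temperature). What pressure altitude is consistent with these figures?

DA = PA + 120 × (OAT − (15 − 2·PA/1000)) = PA + 120·OAT − 1800 + 0.24·PA = 1.24·PA + 120·OAT − 1800.
So 1.24·PA = 4000 − 120 × 38 + 1800 = 1240.
PA = 1240 / 1.24 = 1000 ft.

1000 ft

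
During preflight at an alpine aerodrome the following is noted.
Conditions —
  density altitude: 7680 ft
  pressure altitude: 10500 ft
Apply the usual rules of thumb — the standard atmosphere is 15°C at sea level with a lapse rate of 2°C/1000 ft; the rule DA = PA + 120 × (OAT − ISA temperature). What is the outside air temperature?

Density altitude − pressure altitude = 7680 − 10500 = -2820 ft.
At 120 ft/°C that is an ISA deviation of -2820/120 = -23.5°C.
ISA temperature at 10500 ft = 15 − 2 × (10500/1000) = -6°C.
OAT = ISA + deviation = -6 + (-23.5) = -29.5°C.

-29.5°C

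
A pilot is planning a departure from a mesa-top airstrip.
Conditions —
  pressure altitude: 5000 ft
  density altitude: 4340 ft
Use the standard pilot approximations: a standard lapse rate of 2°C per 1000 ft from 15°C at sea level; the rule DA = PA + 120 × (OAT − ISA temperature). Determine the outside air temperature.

Density altitude − pressure altitude = 4340 − 5000 = -660 ft.
At 120 ft/°C that is an ISA deviation of -660/120 = -5.5°C.
ISA temperature at 5000 ft = 15 − 2 × (5000/1000) = 5°C.
OAT = ISA + deviation = 5 + (-5.5) = -0.5°C.

-0.5°C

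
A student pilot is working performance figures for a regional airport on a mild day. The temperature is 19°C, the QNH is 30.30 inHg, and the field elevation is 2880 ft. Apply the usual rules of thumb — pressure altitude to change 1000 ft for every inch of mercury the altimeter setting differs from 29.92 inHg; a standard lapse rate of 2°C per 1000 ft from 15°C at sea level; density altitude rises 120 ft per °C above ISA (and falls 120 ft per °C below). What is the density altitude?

Pressure altitude = 2880 + (29.92 − 30.30) × 1000 = 2880 + (-380) = 2500 ft.
ISA temperature at 2500 ft = 15 − 2 × (2500/1000) = 10°C.
ISA deviation = 19 − 10 = +9°C.
Density altitude = 2500 + 120 × (9) = 3580 ft.

3580 ft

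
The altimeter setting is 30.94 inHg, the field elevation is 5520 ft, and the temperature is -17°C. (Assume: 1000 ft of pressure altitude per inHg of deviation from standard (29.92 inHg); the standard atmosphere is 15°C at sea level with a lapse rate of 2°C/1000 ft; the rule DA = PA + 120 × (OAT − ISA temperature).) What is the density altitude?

Pressure altitude = 5520 + (29.92 − 30.94) × 1000 = 5520 + (-1020) = 4500 ft.
ISA temperature at 4500 ft = 15 − 2 × (4500/1000) = 6°C.
ISA deviation = -17 − 6 = -23°C.
Density altitude = 4500 + 120 × (-23) = 1740 ft.

1740 ft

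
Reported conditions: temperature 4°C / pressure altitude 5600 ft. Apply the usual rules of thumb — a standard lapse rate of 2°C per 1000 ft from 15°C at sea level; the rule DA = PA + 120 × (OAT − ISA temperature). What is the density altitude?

5624 ft

ISA temperature at 5600 ft = 15 − 2 × (5600/1000) = 3.8°C.
ISA deviation = 4 − 3.8 = +0.2°C.
Density altitude = 5600 + 120 × (0.2) = 5600 + (+24) = 5624 ft.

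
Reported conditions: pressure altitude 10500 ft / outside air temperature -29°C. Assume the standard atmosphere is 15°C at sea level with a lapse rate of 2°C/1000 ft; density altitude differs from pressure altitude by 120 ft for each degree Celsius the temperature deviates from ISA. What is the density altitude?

7740 ft

ISA temperature at 10500 ft = 15 − 2 × (10500/1000) = -6°C.
ISA deviation = -29 − (-6) = -23°C.
Density altitude = 10500 + 120 × (-23) = 10500 + (-2760) = 7740 ft.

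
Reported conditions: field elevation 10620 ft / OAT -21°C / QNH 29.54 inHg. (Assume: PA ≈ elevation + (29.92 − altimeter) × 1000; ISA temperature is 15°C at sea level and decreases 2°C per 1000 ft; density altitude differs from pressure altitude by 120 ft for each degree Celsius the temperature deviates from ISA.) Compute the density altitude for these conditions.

Pressure altitude = 10620 + (29.92 − 29.54) × 1000 = 10620 + (+380) = 11000 ft.
ISA temperature at 11000 ft = 15 − 2 × (11000/1000) = -7°C.
ISA deviation = -21 − (-7) = -14°C.
Density altitude = 11000 + 120 × (-14) = 9320 ft.

9320 ft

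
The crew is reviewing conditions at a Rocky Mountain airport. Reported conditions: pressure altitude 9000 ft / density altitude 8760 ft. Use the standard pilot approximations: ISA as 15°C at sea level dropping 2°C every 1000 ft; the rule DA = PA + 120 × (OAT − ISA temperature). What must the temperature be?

-5°C

Density altitude − pressure altitude = 8760 − 9000 = -240 ft.
At 120 ft/°C that is an ISA deviation of -240/120 = -2°C.
ISA temperature at 9000 ft = 15 − 2 × (9000/1000) = -3°C.
OAT = ISA + deviation = -3 + (-2) = -5°C.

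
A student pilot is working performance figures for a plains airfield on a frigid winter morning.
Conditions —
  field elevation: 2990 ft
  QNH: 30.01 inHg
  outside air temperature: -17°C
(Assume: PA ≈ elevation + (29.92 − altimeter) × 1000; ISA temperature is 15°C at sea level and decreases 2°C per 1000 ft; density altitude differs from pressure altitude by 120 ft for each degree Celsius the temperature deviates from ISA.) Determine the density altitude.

-244 ft

Pressure altitude = 2990 + (29.92 − 30.01) × 1000 = 2990 + (-90) = 2900 ft.
ISA temperature at 2900 ft = 15 − 2 × (2900/1000) = 9.2°C.
ISA deviation = -17 − 9.2 = -26.2°C.
Density altitude = 2900 + 120 × (-26.2) = -244 ft.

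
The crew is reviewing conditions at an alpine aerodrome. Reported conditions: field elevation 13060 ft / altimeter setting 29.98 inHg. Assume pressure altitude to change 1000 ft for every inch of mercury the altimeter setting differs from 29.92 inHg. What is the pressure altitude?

Pressure correction = (29.92 − 29.98) × 1000 = -60 ft.
Pressure altitude = 13060 + (-60) = 13000 ft.

13000 ft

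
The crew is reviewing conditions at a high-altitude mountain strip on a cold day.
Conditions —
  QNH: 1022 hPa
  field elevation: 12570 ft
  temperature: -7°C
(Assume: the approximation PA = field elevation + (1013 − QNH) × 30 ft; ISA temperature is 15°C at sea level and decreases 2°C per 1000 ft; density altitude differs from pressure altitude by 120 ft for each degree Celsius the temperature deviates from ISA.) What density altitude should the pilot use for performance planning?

12612 ft

Pressure altitude = 12570 + (1013 − 1022) × 30 = 12570 + (-270) = 12300 ft.
ISA temperature at 12300 ft = 15 − 2 × (12300/1000) = -9.6°C.
ISA deviation = -7 − (-9.6) = +2.6°C.
Density altitude = 12300 + 120 × (2.6) = 12612 ft.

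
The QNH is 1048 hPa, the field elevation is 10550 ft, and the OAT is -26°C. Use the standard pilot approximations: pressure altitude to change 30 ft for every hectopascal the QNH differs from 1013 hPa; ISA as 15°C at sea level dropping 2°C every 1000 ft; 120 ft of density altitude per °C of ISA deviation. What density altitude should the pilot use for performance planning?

6860 ft

Pressure altitude = 10550 + (1013 − 1048) × 30 = 10550 + (-1050) = 9500 ft.
ISA temperature at 9500 ft = 15 − 2 × (9500/1000) = -4°C.
ISA deviation = -26 − (-4) = -22°C.
Density altitude = 9500 + 120 × (-22) = 6860 ft.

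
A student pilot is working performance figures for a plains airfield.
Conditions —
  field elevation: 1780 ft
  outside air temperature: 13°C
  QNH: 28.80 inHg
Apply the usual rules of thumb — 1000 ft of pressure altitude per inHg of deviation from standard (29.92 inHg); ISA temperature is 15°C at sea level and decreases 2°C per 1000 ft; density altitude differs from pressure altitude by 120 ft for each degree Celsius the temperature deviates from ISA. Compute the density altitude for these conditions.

Pressure altitude = 1780 + (29.92 − 28.80) × 1000 = 1780 + (+1120) = 2900 ft.
ISA temperature at 2900 ft = 15 − 2 × (2900/1000) = 9.2°C.
ISA deviation = 13 − 9.2 = +3.8°C.
Density altitude = 2900 + 120 × (3.8) = 3356 ft.

3356 ft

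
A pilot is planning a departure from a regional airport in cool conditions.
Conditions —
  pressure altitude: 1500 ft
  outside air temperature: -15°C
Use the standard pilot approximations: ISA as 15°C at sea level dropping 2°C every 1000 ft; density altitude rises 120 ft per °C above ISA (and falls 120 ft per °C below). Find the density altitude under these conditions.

ISA temperature at 1500 ft = 15 − 2 × (1500/1000) = 12°C.
ISA deviation = -15 − 12 = -27°C.
Density altitude = 1500 + 120 × (-27) = 1500 + (-3240) = -1740 ft.

-1740 ft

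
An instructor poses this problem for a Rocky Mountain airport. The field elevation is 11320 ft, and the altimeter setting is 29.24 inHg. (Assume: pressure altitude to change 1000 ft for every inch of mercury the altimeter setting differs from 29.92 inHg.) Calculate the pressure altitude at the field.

Pressure correction = (29.92 − 29.24) × 1000 = +680 ft.
Pressure altitude = 11320 + (+680) = 12000 ft.

12000 ft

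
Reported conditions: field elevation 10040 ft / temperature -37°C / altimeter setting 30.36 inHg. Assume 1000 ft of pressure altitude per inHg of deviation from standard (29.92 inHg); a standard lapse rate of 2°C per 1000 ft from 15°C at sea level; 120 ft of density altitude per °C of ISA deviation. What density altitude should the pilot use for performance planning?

Pressure altitude = 10040 + (29.92 − 30.36) × 1000 = 10040 + (-440) = 9600 ft.
ISA temperature at 9600 ft = 15 − 2 × (9600/1000) = -4.2°C.
ISA deviation = -37 − (-4.2) = -32.8°C.
Density altitude = 9600 + 120 × (-32.8) = 5664 ft.

5664 ft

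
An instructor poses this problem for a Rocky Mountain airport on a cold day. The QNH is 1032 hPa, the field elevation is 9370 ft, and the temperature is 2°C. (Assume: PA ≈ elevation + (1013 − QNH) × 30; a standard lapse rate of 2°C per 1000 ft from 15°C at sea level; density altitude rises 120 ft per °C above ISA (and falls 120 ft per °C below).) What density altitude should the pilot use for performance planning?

9352 ft

Pressure altitude = 9370 + (1013 − 1032) × 30 = 9370 + (-570) = 8800 ft.
ISA temperature at 8800 ft = 15 − 2 × (8800/1000) = -2.6°C.
ISA deviation = 2 − (-2.6) = +4.6°C.
Density altitude = 8800 + 120 × (4.6) = 9352 ft.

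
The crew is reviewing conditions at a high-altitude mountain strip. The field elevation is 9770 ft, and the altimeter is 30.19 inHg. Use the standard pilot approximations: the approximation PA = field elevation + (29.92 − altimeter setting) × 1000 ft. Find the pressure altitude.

9500 ft

Pressure correction = (29.92 − 30.19) × 1000 = -270 ft.
Pressure altitude = 9770 + (-270) = 9500 ft.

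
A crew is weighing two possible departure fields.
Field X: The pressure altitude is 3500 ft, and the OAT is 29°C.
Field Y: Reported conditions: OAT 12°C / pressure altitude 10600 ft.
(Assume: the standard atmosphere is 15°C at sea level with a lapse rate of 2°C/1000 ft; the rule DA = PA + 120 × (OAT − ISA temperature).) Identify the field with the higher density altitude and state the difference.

Field X: ISA temp = 8°C, deviation +21°C, DA = 3500 + 120 × 21 = 6020 ft.
Field Y: ISA temp = -6.2°C, deviation +18.2°C, DA = 10600 + 120 × 18.2 = 12784 ft.
Field Y is higher by 12784 − 6020 = 6764 ft.

Field Y by 6764 ft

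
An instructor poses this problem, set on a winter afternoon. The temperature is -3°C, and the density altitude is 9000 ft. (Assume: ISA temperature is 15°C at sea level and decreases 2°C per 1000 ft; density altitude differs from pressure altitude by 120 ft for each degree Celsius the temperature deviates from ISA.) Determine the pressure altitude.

DA = PA + 120 × (OAT − (15 − 2·PA/1000)) = PA + 120·OAT − 1800 + 0.24·PA = 1.24·PA + 120·OAT − 1800.
So 1.24·PA = 9000 − 120 × (-3) + 1800 = 11160.
PA = 11160 / 1.24 = 9000 ft.

9000 ft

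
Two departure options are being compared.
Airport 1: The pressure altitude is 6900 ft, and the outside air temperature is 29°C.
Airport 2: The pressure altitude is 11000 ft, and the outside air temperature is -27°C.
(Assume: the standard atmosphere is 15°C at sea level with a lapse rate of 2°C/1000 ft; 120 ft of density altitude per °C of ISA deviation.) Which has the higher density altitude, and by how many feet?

Airport 1: ISA temp = 1.2°C, deviation +27.8°C, DA = 6900 + 120 × 27.8 = 10236 ft.
Airport 2: ISA temp = -7°C, deviation -20°C, DA = 11000 + 120 × (-20) = 8600 ft.
Airport 1 is higher by 10236 − 8600 = 1636 ft.

Airport 1 by 1636 ft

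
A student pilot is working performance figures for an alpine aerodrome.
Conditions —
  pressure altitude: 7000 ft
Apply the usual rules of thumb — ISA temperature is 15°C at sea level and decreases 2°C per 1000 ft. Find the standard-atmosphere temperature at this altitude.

ISA temperature = 15 − 2 × (7000/1000) = 15 − 14 = 1°C.

1°C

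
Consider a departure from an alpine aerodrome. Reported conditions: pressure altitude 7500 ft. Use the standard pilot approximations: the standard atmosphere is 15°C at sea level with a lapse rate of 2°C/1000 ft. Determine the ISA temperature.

0°C

ISA temperature = 15 − 2 × (7500/1000) = 15 − 15 = 0°C.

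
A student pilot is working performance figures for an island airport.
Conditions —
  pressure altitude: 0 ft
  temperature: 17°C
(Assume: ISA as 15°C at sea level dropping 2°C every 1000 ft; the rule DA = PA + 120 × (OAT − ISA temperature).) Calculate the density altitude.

ISA temperature at 0 ft = 15 − 2 × (0/1000) = 15°C.
ISA deviation = 17 − 15 = +2°C.
Density altitude = 0 + 120 × (2) = 0 + (+240) = 240 ft.

240 ft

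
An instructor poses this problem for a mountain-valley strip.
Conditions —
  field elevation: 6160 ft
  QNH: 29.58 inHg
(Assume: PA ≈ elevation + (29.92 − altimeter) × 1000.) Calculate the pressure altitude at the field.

6500 ft

Pressure correction = (29.92 − 29.58) × 1000 = +340 ft.
Pressure altitude = 6160 + (+340) = 6500 ft.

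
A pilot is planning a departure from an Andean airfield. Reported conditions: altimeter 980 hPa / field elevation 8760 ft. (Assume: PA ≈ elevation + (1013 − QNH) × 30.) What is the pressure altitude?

Pressure correction = (1013 − 980) × 30 = +990 ft.
Pressure altitude = 8760 + (+990) = 9750 ft.

9750 ft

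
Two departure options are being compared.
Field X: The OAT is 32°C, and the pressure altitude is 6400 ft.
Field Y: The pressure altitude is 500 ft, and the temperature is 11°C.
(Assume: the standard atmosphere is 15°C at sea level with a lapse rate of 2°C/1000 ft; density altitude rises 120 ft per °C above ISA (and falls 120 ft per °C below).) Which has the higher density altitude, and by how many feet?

Field X by 9836 ft

Field X: ISA temp = 2.2°C, deviation +29.8°C, DA = 6400 + 120 × 29.8 = 9976 ft.
Field Y: ISA temp = 14°C, deviation -3°C, DA = 500 + 120 × (-3) = 140 ft.
Field X is higher by 9976 − 140 = 9836 ft.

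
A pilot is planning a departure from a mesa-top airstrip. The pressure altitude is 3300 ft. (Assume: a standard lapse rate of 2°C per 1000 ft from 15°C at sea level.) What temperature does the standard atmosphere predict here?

ISA temperature = 15 − 2 × (3300/1000) = 15 − 6.6 = 8.4°C.

8.4°C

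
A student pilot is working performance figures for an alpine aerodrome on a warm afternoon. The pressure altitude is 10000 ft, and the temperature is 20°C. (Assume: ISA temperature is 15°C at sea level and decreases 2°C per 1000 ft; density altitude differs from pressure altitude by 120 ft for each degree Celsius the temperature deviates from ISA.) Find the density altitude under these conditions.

ISA temperature at 10000 ft = 15 − 2 × (10000/1000) = -5°C.
ISA deviation = 20 − (-5) = +25°C.
Density altitude = 10000 + 120 × (25) = 10000 + (+3000) = 13000 ft.

13000 ft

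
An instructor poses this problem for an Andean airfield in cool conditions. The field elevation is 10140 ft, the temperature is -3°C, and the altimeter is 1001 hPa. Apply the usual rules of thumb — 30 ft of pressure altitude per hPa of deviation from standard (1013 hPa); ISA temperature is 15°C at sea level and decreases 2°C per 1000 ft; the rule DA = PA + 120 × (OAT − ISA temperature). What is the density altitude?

Pressure altitude = 10140 + (1013 − 1001) × 30 = 10140 + (+360) = 10500 ft.
ISA temperature at 10500 ft = 15 − 2 × (10500/1000) = -6°C.
ISA deviation = -3 − (-6) = +3°C.
Density altitude = 10500 + 120 × (3) = 10860 ft.

10860 ft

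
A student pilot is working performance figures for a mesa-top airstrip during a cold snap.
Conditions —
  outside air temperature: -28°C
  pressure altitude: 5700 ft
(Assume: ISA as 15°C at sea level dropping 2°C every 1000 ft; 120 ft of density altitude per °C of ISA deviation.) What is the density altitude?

ISA temperature at 5700 ft = 15 − 2 × (5700/1000) = 3.6°C.
ISA deviation = -28 − 3.6 = -31.6°C.
Density altitude = 5700 + 120 × (-31.6) = 5700 + (-3792) = 1908 ft.

1908 ft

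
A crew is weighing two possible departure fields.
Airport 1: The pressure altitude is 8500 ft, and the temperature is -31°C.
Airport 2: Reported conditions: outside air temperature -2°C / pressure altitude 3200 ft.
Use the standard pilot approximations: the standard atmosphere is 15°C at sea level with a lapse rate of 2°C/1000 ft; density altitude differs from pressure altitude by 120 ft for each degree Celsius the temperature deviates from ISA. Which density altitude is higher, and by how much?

Airport 1: ISA temp = -2°C, deviation -29°C, DA = 8500 + 120 × (-29) = 5020 ft.
Airport 2: ISA temp = 8.6°C, deviation -10.6°C, DA = 3200 + 120 × (-10.6) = 1928 ft.
Airport 1 is higher by 5020 − 1928 = 3092 ft.

Airport 1 by 3092 ft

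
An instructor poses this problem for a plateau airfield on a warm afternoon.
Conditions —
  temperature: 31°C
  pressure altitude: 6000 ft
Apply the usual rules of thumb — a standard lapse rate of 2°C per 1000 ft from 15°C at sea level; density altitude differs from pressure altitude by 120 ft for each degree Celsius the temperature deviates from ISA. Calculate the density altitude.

9360 ft

ISA temperature at 6000 ft = 15 − 2 × (6000/1000) = 3°C.
ISA deviation = 31 − 3 = +28°C.
Density altitude = 6000 + 120 × (28) = 6000 + (+3360) = 9360 ft.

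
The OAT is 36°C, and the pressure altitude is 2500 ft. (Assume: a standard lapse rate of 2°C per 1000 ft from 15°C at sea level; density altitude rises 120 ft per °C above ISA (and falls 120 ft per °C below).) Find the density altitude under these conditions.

ISA temperature at 2500 ft = 15 − 2 × (2500/1000) = 10°C.
ISA deviation = 36 − 10 = +26°C.
Density altitude = 2500 + 120 × (26) = 2500 + (+3120) = 5620 ft.

5620 ft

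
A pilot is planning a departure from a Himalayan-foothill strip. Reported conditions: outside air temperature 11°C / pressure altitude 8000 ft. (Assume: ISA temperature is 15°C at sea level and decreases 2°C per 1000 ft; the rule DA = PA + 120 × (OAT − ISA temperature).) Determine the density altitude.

9440 ft

ISA temperature at 8000 ft = 15 − 2 × (8000/1000) = -1°C.
ISA deviation = 11 − (-1) = +12°C.
Density altitude = 8000 + 120 × (12) = 8000 + (+1440) = 9440 ft.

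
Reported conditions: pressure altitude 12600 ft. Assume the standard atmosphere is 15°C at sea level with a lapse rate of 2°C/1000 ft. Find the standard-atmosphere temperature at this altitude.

-10.2°C

ISA temperature = 15 − 2 × (12600/1000) = 15 − 25.2 = -10.2°C.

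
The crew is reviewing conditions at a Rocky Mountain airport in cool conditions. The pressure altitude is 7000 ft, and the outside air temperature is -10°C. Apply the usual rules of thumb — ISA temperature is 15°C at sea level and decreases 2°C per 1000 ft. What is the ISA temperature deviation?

ISA temperature at 7000 ft = 15 − 2 × (7000/1000) = 1°C.
Deviation = OAT − ISA = -10 − 1 = -11°C.

ISA-11°C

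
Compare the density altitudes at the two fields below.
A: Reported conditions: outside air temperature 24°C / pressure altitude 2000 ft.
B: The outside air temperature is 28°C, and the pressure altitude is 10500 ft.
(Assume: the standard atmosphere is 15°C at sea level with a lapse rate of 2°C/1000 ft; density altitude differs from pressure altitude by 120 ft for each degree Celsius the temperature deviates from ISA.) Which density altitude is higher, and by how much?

A: ISA temp = 11°C, deviation +13°C, DA = 2000 + 120 × 13 = 3560 ft.
B: ISA temp = -6°C, deviation +34°C, DA = 10500 + 120 × 34 = 14580 ft.
B is higher by 14580 − 3560 = 11020 ft.

B by 11020 ft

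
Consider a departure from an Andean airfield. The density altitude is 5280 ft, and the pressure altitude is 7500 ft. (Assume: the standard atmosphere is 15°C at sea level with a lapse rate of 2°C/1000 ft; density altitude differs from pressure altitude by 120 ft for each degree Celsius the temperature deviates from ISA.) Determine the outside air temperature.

-18.5°C

Density altitude − pressure altitude = 5280 − 7500 = -2220 ft.
At 120 ft/°C that is an ISA deviation of -2220/120 = -18.5°C.
ISA temperature at 7500 ft = 15 − 2 × (7500/1000) = 0°C.
OAT = ISA + deviation = 0 + (-18.5) = -18.5°C.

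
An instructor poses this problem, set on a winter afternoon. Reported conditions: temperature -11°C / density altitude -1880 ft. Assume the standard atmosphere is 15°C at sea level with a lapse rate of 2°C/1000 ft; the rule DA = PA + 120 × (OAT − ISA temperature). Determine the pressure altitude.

1000 ft

DA = PA + 120 × (OAT − (15 − 2·PA/1000)) = PA + 120·OAT − 1800 + 0.24·PA = 1.24·PA + 120·OAT − 1800.
So 1.24·PA = -1880 − 120 × (-11) + 1800 = 1240.
PA = 1240 / 1.24 = 1000 ft.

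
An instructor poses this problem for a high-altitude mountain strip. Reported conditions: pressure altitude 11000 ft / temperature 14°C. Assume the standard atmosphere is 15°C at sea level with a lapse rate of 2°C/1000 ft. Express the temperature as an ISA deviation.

ISA temperature at 11000 ft = 15 − 2 × (11000/1000) = -7°C.
Deviation = OAT − ISA = 14 − (-7) = +21°C.

ISA+21°C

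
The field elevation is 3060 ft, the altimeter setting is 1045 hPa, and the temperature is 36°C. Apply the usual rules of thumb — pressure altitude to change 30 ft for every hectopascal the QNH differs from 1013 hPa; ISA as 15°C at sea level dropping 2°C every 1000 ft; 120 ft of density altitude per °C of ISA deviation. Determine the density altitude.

5124 ft

Pressure altitude = 3060 + (1013 − 1045) × 30 = 3060 + (-960) = 2100 ft.
ISA temperature at 2100 ft = 15 − 2 × (2100/1000) = 10.8°C.
ISA deviation = 36 − 10.8 = +25.2°C.
Density altitude = 2100 + 120 × (25.2) = 5124 ft.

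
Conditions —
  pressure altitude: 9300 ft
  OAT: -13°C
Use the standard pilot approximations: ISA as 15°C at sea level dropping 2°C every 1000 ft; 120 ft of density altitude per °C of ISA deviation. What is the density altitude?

ISA temperature at 9300 ft = 15 − 2 × (9300/1000) = -3.6°C.
ISA deviation = -13 − (-3.6) = -9.4°C.
Density altitude = 9300 + 120 × (-9.4) = 9300 + (-1128) = 8172 ft.

8172 ft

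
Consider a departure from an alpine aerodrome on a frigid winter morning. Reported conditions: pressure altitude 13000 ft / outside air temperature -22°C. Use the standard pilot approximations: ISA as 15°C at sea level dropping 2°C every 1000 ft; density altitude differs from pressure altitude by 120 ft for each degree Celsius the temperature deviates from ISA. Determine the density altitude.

11680 ft

ISA temperature at 13000 ft = 15 − 2 × (13000/1000) = -11°C.
ISA deviation = -22 − (-11) = -11°C.
Density altitude = 13000 + 120 × (-11) = 13000 + (-1320) = 11680 ft.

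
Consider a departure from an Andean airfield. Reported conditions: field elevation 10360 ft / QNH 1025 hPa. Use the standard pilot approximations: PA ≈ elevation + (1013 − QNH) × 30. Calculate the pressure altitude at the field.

Pressure correction = (1013 − 1025) × 30 = -360 ft.
Pressure altitude = 10360 + (-360) = 10000 ft.

10000 ft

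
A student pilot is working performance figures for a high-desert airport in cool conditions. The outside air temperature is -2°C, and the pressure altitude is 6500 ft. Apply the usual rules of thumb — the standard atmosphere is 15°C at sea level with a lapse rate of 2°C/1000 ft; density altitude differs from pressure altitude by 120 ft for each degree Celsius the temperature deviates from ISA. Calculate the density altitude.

ISA temperature at 6500 ft = 15 − 2 × (6500/1000) = 2°C.
ISA deviation = -2 − 2 = -4°C.
Density altitude = 6500 + 120 × (-4) = 6500 + (-480) = 6020 ft.

6020 ft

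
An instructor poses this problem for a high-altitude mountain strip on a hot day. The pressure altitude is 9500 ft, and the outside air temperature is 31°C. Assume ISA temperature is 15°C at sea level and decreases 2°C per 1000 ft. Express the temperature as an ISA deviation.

ISA+35°C

ISA temperature at 9500 ft = 15 − 2 × (9500/1000) = -4°C.
Deviation = OAT − ISA = 31 − (-4) = +35°C.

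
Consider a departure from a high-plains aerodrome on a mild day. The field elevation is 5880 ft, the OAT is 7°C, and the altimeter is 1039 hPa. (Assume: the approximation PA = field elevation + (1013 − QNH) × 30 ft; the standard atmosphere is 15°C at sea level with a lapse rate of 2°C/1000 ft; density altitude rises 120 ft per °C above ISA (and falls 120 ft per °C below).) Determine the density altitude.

Pressure altitude = 5880 + (1013 − 1039) × 30 = 5880 + (-780) = 5100 ft.
ISA temperature at 5100 ft = 15 − 2 × (5100/1000) = 4.8°C.
ISA deviation = 7 − 4.8 = +2.2°C.
Density altitude = 5100 + 120 × (2.2) = 5364 ft.

5364 ft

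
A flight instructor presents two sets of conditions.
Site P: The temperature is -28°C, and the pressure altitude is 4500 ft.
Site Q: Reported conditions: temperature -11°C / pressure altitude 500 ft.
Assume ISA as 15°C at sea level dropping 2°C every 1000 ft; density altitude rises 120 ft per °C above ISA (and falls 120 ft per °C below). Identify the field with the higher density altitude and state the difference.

Site P by 2920 ft

Site P: ISA temp = 6°C, deviation -34°C, DA = 4500 + 120 × (-34) = 420 ft.
Site Q: ISA temp = 14°C, deviation -25°C, DA = 500 + 120 × (-25) = -2500 ft.
Site P is higher by 420 − (-2500) = 2920 ft.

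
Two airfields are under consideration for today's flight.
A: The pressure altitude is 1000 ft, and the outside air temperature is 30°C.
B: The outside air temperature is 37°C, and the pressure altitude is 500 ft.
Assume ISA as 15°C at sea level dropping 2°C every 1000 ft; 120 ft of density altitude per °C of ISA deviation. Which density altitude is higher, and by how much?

A: ISA temp = 13°C, deviation +17°C, DA = 1000 + 120 × 17 = 3040 ft.
B: ISA temp = 14°C, deviation +23°C, DA = 500 + 120 × 23 = 3260 ft.
B is higher by 3260 − 3040 = 220 ft.

B by 220 ft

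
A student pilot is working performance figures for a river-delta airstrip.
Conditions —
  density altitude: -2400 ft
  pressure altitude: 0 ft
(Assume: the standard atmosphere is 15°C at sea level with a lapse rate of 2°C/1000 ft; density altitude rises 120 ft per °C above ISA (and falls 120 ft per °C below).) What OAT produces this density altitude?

-5°C

Density altitude − pressure altitude = -2400 − 0 = -2400 ft.
At 120 ft/°C that is an ISA deviation of -2400/120 = -20°C.
ISA temperature at 0 ft = 15 − 2 × (0/1000) = 15°C.
OAT = ISA + deviation = 15 + (-20) = -5°C.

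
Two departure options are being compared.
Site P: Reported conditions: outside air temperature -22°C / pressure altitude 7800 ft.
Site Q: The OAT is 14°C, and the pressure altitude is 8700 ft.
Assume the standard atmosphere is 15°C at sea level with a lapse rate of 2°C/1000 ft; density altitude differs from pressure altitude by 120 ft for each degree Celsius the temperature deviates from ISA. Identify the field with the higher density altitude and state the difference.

Site Q by 5436 ft

Site P: ISA temp = -0.6°C, deviation -21.4°C, DA = 7800 + 120 × (-21.4) = 5232 ft.
Site Q: ISA temp = -2.4°C, deviation +16.4°C, DA = 8700 + 120 × 16.4 = 10668 ft.
Site Q is higher by 10668 − 5232 = 5436 ft.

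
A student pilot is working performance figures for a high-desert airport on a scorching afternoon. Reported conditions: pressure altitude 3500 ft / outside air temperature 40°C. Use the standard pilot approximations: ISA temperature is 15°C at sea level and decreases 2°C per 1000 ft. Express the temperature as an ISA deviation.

ISA temperature at 3500 ft = 15 − 2 × (3500/1000) = 8°C.
Deviation = OAT − ISA = 40 − 8 = +32°C.

ISA+32°C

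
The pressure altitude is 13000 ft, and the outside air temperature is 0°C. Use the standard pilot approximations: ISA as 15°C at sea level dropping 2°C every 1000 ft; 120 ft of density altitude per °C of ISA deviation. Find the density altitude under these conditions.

ISA temperature at 13000 ft = 15 − 2 × (13000/1000) = -11°C.
ISA deviation = 0 − (-11) = +11°C.
Density altitude = 13000 + 120 × (11) = 13000 + (+1320) = 14320 ft.

14320 ft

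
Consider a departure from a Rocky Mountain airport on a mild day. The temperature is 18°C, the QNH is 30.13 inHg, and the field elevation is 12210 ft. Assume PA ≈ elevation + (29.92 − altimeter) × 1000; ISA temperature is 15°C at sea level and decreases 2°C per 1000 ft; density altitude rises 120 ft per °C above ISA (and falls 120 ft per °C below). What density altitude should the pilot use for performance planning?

Pressure altitude = 12210 + (29.92 − 30.13) × 1000 = 12210 + (-210) = 12000 ft.
ISA temperature at 12000 ft = 15 − 2 × (12000/1000) = -9°C.
ISA deviation = 18 − (-9) = +27°C.
Density altitude = 12000 + 120 × (27) = 15240 ft.

15240 ft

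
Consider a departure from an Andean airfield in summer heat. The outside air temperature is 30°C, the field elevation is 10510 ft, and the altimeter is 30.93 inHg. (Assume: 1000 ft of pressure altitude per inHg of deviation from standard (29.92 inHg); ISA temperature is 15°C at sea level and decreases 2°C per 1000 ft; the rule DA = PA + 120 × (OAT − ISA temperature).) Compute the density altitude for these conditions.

Pressure altitude = 10510 + (29.92 − 30.93) × 1000 = 10510 + (-1010) = 9500 ft.
ISA temperature at 9500 ft = 15 − 2 × (9500/1000) = -4°C.
ISA deviation = 30 − (-4) = +34°C.
Density altitude = 9500 + 120 × (34) = 13580 ft.

13580 ft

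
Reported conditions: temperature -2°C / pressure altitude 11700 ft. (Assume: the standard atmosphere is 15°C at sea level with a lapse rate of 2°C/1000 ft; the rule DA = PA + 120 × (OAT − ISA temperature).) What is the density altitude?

12468 ft

ISA temperature at 11700 ft = 15 − 2 × (11700/1000) = -8.4°C.
ISA deviation = -2 − (-8.4) = +6.4°C.
Density altitude = 11700 + 120 × (6.4) = 11700 + (+768) = 12468 ft.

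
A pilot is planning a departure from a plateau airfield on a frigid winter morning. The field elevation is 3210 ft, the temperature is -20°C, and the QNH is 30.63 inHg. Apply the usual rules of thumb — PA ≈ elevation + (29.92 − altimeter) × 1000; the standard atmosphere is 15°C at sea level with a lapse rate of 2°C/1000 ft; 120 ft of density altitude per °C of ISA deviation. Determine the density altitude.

-1100 ft

Pressure altitude = 3210 + (29.92 − 30.63) × 1000 = 3210 + (-710) = 2500 ft.
ISA temperature at 2500 ft = 15 − 2 × (2500/1000) = 10°C.
ISA deviation = -20 − 10 = -30°C.
Density altitude = 2500 + 120 × (-30) = -1100 ft.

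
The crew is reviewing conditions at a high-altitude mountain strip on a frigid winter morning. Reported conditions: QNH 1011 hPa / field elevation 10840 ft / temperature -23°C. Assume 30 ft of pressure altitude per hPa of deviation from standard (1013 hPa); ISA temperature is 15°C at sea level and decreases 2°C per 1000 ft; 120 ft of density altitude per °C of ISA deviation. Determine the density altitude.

Pressure altitude = 10840 + (1013 − 1011) × 30 = 10840 + (+60) = 10900 ft.
ISA temperature at 10900 ft = 15 − 2 × (10900/1000) = -6.8°C.
ISA deviation = -23 − (-6.8) = -16.2°C.
Density altitude = 10900 + 120 × (-16.2) = 8956 ft.

8956 ft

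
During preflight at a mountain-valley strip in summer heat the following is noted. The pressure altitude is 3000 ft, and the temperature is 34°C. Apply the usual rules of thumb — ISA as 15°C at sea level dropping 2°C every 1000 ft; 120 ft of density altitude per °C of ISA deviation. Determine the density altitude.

6000 ft

ISA temperature at 3000 ft = 15 − 2 × (3000/1000) = 9°C.
ISA deviation = 34 − 9 = +25°C.
Density altitude = 3000 + 120 × (25) = 3000 + (+3000) = 6000 ft.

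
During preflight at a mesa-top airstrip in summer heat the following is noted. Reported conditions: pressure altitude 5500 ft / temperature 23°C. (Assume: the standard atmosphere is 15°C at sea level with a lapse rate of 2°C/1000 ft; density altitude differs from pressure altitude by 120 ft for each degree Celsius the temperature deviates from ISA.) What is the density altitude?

ISA temperature at 5500 ft = 15 − 2 × (5500/1000) = 4°C.
ISA deviation = 23 − 4 = +19°C.
Density altitude = 5500 + 120 × (19) = 5500 + (+2280) = 7780 ft.

7780 ft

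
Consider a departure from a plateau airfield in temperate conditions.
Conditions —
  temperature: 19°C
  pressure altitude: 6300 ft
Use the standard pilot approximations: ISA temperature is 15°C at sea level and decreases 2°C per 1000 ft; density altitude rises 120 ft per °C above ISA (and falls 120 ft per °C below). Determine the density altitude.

ISA temperature at 6300 ft = 15 − 2 × (6300/1000) = 2.4°C.
ISA deviation = 19 − 2.4 = +16.6°C.
Density altitude = 6300 + 120 × (16.6) = 6300 + (+1992) = 8292 ft.

8292 ft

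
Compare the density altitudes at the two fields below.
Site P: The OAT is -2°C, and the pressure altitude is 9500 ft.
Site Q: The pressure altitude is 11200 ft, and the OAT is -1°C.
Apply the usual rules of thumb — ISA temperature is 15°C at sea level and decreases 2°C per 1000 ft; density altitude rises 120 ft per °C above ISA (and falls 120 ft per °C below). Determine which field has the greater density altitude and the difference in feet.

Site P: ISA temp = -4°C, deviation +2°C, DA = 9500 + 120 × 2 = 9740 ft.
Site Q: ISA temp = -7.4°C, deviation +6.4°C, DA = 11200 + 120 × 6.4 = 11968 ft.
Site Q is higher by 11968 − 9740 = 2228 ft.

Site Q by 2228 ft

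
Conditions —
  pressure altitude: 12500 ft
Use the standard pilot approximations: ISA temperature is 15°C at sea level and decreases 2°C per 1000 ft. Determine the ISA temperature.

ISA temperature = 15 − 2 × (12500/1000) = 15 − 25 = -10°C.

-10°C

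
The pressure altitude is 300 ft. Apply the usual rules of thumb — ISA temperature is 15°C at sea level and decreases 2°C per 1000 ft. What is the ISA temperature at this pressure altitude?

14.4°C

ISA temperature = 15 − 2 × (300/1000) = 15 − 0.6 = 14.4°C.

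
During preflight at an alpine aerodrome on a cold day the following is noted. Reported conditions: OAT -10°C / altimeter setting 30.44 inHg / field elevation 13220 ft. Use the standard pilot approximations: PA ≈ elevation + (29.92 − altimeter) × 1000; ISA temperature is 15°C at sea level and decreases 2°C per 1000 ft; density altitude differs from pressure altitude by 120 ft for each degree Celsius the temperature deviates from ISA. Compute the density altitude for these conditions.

Pressure altitude = 13220 + (29.92 − 30.44) × 1000 = 13220 + (-520) = 12700 ft.
ISA temperature at 12700 ft = 15 − 2 × (12700/1000) = -10.4°C.
ISA deviation = -10 − (-10.4) = +0.4°C.
Density altitude = 12700 + 120 × (0.4) = 12748 ft.

12748 ft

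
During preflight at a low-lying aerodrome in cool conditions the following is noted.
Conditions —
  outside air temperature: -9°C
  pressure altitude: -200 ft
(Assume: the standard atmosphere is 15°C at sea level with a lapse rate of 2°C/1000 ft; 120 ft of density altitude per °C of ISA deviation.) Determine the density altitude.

ISA temperature at -200 ft = 15 − 2 × (-200/1000) = 15.4°C.
ISA deviation = -9 − 15.4 = -24.4°C.
Density altitude = -200 + 120 × (-24.4) = -200 + (-2928) = -3128 ft.

-3128 ft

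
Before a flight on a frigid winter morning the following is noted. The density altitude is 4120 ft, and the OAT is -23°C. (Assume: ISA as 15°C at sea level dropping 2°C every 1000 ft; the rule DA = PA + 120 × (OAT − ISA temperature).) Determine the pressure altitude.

7000 ft

DA = PA + 120 × (OAT − (15 − 2·PA/1000)) = PA + 120·OAT − 1800 + 0.24·PA = 1.24·PA + 120·OAT − 1800.
So 1.24·PA = 4120 − 120 × (-23) + 1800 = 8680.
PA = 8680 / 1.24 = 7000 ft.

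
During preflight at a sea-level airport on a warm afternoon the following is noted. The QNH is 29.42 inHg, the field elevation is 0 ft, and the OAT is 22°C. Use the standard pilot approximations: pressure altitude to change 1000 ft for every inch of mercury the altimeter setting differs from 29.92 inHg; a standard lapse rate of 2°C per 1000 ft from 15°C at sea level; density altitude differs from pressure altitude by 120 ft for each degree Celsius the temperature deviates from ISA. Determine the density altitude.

Pressure altitude = 0 + (29.92 − 29.42) × 1000 = 0 + (+500) = 500 ft.
ISA temperature at 500 ft = 15 − 2 × (500/1000) = 14°C.
ISA deviation = 22 − 14 = +8°C.
Density altitude = 500 + 120 × (8) = 1460 ft.

1460 ft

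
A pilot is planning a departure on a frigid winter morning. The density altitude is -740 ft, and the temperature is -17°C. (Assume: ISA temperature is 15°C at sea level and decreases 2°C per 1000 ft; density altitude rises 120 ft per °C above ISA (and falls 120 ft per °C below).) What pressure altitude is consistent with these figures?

2500 ft

DA = PA + 120 × (OAT − (15 − 2·PA/1000)) = PA + 120·OAT − 1800 + 0.24·PA = 1.24·PA + 120·OAT − 1800.
So 1.24·PA = -740 − 120 × (-17) + 1800 = 3100.
PA = 3100 / 1.24 = 2500 ft.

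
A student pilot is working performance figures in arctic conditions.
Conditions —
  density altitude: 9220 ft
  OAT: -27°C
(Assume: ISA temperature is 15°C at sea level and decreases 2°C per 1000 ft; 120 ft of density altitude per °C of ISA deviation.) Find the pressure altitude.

DA = PA + 120 × (OAT − (15 − 2·PA/1000)) = PA + 120·OAT − 1800 + 0.24·PA = 1.24·PA + 120·OAT − 1800.
So 1.24·PA = 9220 − 120 × (-27) + 1800 = 14260.
PA = 14260 / 1.24 = 11500 ft.

11500 ft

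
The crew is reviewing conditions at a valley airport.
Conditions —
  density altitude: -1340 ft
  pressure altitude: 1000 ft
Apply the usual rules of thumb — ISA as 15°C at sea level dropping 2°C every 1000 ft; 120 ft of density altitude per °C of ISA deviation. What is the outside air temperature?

Density altitude − pressure altitude = -1340 − 1000 = -2340 ft.
At 120 ft/°C that is an ISA deviation of -2340/120 = -19.5°C.
ISA temperature at 1000 ft = 15 − 2 × (1000/1000) = 13°C.
OAT = ISA + deviation = 13 + (-19.5) = -6.5°C.

-6.5°C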